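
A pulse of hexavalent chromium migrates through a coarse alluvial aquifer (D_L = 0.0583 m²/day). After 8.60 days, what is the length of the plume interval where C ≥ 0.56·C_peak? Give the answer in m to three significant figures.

2.16 m

The plume is Gaussian with σ = √(2Dt) = √(2 × 0.0583 × 8.60) = 1.001 m.
C/C_peak = exp(−Δx²/(2σ²)) = 0.56 ⇒ Δx = σ·√(−2 ln 0.56) = 1.001 × 1.077 = 1.078 m.
Width = 2Δx = 2.16 m.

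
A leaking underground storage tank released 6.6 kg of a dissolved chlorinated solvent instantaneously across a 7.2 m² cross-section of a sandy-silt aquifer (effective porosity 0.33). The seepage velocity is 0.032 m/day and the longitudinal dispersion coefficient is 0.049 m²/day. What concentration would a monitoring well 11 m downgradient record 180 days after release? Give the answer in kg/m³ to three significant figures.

0.121 kg/m³

For an instantaneous plane source, C(x,t) = M/(n_e·A·√(4πDt)) · exp(−(x−vt)²/(4Dt)), with n_e·A the pore (flow) area.
Plume center vt = 0.032 × 180 = 5.76 m, so the well at 11 m is 5.24 m downgradient of the peak.
√(4πDt) = 10.53 m, giving peak height M/(n_e·A·√(4πDt)) = 6.6/(0.33 × 7.2 × 10.53) = 0.2638 kg/m³.
(x−vt)²/(4Dt) = (5.24)²/(4 × 0.049 × 180) = 0.7783; exp(−0.7783) = 0.4592.
C = 0.2638 × 0.4592 = 0.121 kg/m³.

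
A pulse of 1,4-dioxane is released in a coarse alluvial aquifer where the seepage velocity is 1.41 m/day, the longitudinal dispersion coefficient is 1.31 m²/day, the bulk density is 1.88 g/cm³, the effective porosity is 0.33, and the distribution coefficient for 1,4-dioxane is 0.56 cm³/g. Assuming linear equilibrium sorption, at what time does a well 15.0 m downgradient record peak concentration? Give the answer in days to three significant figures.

Retardation factor R = 1 + ρ_b·K_d/n = 1 + 1.88 × 0.56/0.33 = 4.190.
Sorption retards both mechanisms: v_R = v/R = 0.3365 m/day, D_R = D/R = 0.3126 m²/day.
Peak time from v_R²t² + 2D_R t − x² = 0: t = (√(D_R² + v_R²x²) − D_R)/v_R².
√(D_R² + v_R²x²) = √(0.3126² + 0.3365² × 15.0²) = 5.057; v_R² = 0.1132.
t = (5.057 − 0.3126)/0.1132 = 41.9 days.

41.9 days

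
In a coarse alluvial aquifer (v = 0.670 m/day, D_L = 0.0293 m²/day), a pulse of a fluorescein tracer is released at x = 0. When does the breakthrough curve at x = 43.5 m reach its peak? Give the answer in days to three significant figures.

64.9 days

For the 1D instantaneous-source solution, setting ∂C/∂t = 0 at fixed x gives v²t² + 2Dt − x² = 0, so t = (√(D² + v²x²) − D)/v².
√(D² + v²x²) = √(0.0293² + 0.670² × 43.5²) = 29.15; v² = 0.4489.
t = (29.15 − 0.0293)/0.4489 = 64.9 days (vs. the pure-advection estimate x/v = 64.9 d).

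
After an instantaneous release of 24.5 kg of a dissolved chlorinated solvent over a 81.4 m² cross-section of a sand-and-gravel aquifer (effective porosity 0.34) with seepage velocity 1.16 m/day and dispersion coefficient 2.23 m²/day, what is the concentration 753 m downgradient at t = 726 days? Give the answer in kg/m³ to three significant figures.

For an instantaneous plane source, C(x,t) = M/(n_e·A·√(4πDt)) · exp(−(x−vt)²/(4Dt)), with n_e·A the pore (flow) area.
Plume center vt = 1.16 × 726 = 842.16 m, so the well at 753 m is 89.16 m upgradient of the peak.
√(4πDt) = 142.6 m, giving peak height M/(n_e·A·√(4πDt)) = 24.5/(0.34 × 81.4 × 142.6) = 0.006208 kg/m³.
(x−vt)²/(4Dt) = (-89.16)²/(4 × 2.23 × 726) = 1.228; exp(−1.228) = 0.2929.
C = 0.006208 × 0.2929 = 0.00182 kg/m³.

0.00182 kg/m³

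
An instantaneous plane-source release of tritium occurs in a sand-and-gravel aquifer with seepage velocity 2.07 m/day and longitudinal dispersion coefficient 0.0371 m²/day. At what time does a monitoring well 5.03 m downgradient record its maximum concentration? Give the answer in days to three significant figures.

For the 1D instantaneous-source solution, setting ∂C/∂t = 0 at fixed x gives v²t² + 2Dt − x² = 0, so t = (√(D² + v²x²) − D)/v².
√(D² + v²x²) = √(0.0371² + 2.07² × 5.03²) = 10.41; v² = 4.2849.
t = (10.41 − 0.0371)/4.2849 = 2.42 days (vs. the pure-advection estimate x/v = 2.43 d).

2.42 days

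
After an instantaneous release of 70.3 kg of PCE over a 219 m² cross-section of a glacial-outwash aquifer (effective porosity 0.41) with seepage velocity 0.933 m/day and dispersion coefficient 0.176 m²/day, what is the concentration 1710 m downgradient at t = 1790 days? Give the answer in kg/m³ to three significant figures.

For an instantaneous plane source, C(x,t) = M/(n_e·A·√(4πDt)) · exp(−(x−vt)²/(4Dt)), with n_e·A the pore (flow) area.
Plume center vt = 0.933 × 1790 = 1670.07 m, so the well at 1710 m is 39.93 m downgradient of the peak.
√(4πDt) = 62.92 m, giving peak height M/(n_e·A·√(4πDt)) = 70.3/(0.41 × 219 × 62.92) = 0.01244 kg/m³.
(x−vt)²/(4Dt) = (39.93)²/(4 × 0.176 × 1790) = 1.265; exp(−1.265) = 0.2822.
C = 0.01244 × 0.2822 = 0.00351 kg/m³.

0.00351 kg/m³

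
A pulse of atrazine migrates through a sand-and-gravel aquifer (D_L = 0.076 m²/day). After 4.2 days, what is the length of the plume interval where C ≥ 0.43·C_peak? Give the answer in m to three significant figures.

The plume is Gaussian with σ = √(2Dt) = √(2 × 0.076 × 4.2) = 0.7990 m.
C/C_peak = exp(−Δx²/(2σ²)) = 0.43 ⇒ Δx = σ·√(−2 ln 0.43) = 0.7990 × 1.299 = 1.038 m.
Width = 2Δx = 2.08 m.

2.08 m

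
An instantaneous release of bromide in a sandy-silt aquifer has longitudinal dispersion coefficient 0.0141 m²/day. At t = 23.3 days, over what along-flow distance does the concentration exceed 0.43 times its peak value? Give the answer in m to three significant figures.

2.11 m

The plume is Gaussian with σ = √(2Dt) = √(2 × 0.0141 × 23.3) = 0.8106 m.
C/C_peak = exp(−Δx²/(2σ²)) = 0.43 ⇒ Δx = σ·√(−2 ln 0.43) = 0.8106 × 1.299 = 1.053 m.
Width = 2Δx = 2.11 m.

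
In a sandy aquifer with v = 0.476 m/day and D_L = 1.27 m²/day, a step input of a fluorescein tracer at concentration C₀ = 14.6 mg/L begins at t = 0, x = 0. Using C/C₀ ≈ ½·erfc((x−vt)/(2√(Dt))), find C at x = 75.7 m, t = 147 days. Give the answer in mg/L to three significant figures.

For a continuous step input, C/C₀ ≈ ½·erfc((x−vt)/(2√(Dt))).
vt = 0.476 × 147 = 69.972 m and 2√(Dt) = 2√(1.27 × 147) = 27.33 m.
Argument (x−vt)/(2√(Dt)) = (75.7 − 69.972)/27.33 = 0.2096; ½·erfc(0.2096) = 0.3835.
C = 14.6 × 0.3835 = 5.60 mg/L.

5.60 mg/L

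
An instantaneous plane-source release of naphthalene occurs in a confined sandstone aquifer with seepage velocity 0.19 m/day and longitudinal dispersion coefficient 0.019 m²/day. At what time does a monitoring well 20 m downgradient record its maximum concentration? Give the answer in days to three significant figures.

105 days

For the 1D instantaneous-source solution, setting ∂C/∂t = 0 at fixed x gives v²t² + 2Dt − x² = 0, so t = (√(D² + v²x²) − D)/v².
√(D² + v²x²) = √(0.019² + 0.19² × 20²) = 3.800; v² = 0.0361.
t = (3.800 − 0.019)/0.0361 = 105 days (vs. the pure-advection estimate x/v = 105 d).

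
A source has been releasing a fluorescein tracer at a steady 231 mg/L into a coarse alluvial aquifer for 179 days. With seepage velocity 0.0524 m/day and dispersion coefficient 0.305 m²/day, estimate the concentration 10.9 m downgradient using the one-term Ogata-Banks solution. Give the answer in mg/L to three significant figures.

For a continuous step input, C/C₀ ≈ ½·erfc((x−vt)/(2√(Dt))).
vt = 0.0524 × 179 = 9.3796 m and 2√(Dt) = 2√(0.305 × 179) = 14.78 m.
Argument (x−vt)/(2√(Dt)) = (10.9 − 9.3796)/14.78 = 0.1029; ½·erfc(0.1029) = 0.4421.
C = 231 × 0.4421 = 102 mg/L.

102 mg/L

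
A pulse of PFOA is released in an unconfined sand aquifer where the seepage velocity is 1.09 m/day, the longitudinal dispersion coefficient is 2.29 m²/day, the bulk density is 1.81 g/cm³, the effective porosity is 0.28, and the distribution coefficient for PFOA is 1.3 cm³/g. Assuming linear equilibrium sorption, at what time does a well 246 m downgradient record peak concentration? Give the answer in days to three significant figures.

2100 days

Retardation factor R = 1 + ρ_b·K_d/n = 1 + 1.81 × 1.3/0.28 = 9.404.
Sorption retards both mechanisms: v_R = v/R = 0.1159 m/day, D_R = D/R = 0.2435 m²/day.
Peak time from v_R²t² + 2D_R t − x² = 0: t = (√(D_R² + v_R²x²) − D_R)/v_R².
√(D_R² + v_R²x²) = √(0.2435² + 0.1159² × 246²) = 28.51; v_R² = 0.01343.
t = (28.51 − 0.2435)/0.01343 = 2100 days.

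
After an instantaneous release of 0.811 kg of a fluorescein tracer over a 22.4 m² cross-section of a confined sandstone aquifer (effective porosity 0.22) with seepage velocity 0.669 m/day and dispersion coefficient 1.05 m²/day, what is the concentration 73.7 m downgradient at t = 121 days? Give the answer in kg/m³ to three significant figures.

For an instantaneous plane source, C(x,t) = M/(n_e·A·√(4πDt)) · exp(−(x−vt)²/(4Dt)), with n_e·A the pore (flow) area.
Plume center vt = 0.669 × 121 = 80.949 m, so the well at 73.7 m is 7.249 m upgradient of the peak.
√(4πDt) = 39.96 m, giving peak height M/(n_e·A·√(4πDt)) = 0.811/(0.22 × 22.4 × 39.96) = 0.004118 kg/m³.
(x−vt)²/(4Dt) = (-7.249)²/(4 × 1.05 × 121) = 0.1034; exp(−0.1034) = 0.9018.
C = 0.004118 × 0.9018 = 0.00371 kg/m³.

0.00371 kg/m³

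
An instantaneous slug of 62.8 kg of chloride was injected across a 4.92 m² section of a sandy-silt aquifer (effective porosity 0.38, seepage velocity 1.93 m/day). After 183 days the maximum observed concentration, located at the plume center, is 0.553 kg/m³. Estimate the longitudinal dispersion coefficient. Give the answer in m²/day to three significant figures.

At the plume center C_max = M/(n_e·A·√(4πDt)), so D = M²/(4πt·(n_e·A·C_max)²).
n_e·A·C_max = 0.38 × 4.92 × 0.553 = 1.034 kg/m.
D = 62.8²/(4π × 183 × 1.034²) = 1.60 m²/day.

1.60 m²/day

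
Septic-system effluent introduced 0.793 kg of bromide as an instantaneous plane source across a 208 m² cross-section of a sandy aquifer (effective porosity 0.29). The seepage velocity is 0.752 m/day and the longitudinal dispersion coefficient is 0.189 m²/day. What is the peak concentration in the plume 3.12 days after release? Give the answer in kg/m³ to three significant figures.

0.00483 kg/m³

The peak of an instantaneous 1D plume sits at x = vt; there the Gaussian factor is 1 and C_max = M/(n_e·A·√(4πDt)), where n_e·A is the pore area the mass is dissolved in.
√(4πDt) = √(4π × 0.189 × 3.12) = 2.722 m, so C_max = 0.793/(0.29 × 208 × 2.722) = 0.00483 kg/m³.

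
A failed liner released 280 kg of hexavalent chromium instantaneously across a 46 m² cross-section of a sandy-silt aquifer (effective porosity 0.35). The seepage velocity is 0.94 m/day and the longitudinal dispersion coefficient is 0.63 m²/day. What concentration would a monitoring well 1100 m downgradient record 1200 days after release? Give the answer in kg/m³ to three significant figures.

0.138 kg/m³

For an instantaneous plane source, C(x,t) = M/(n_e·A·√(4πDt)) · exp(−(x−vt)²/(4Dt)), with n_e·A the pore (flow) area.
Plume center vt = 0.94 × 1200 = 1128 m, so the well at 1100 m is 28 m upgradient of the peak.
√(4πDt) = 97.47 m, giving peak height M/(n_e·A·√(4πDt)) = 280/(0.35 × 46 × 97.47) = 0.1784 kg/m³.
(x−vt)²/(4Dt) = (-28)²/(4 × 0.63 × 1200) = 0.2593; exp(−0.2593) = 0.7716.
C = 0.1784 × 0.7716 = 0.138 kg/m³.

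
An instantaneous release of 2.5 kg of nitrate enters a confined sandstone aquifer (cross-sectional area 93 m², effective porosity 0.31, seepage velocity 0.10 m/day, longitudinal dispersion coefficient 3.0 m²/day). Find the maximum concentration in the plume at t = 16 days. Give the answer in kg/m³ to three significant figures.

0.00353 kg/m³

The peak of an instantaneous 1D plume sits at x = vt; there the Gaussian factor is 1 and C_max = M/(n_e·A·√(4πDt)), where n_e·A is the pore area the mass is dissolved in.
√(4πDt) = √(4π × 3.0 × 16) = 24.56 m, so C_max = 2.5/(0.31 × 93 × 24.56) = 0.00353 kg/m³.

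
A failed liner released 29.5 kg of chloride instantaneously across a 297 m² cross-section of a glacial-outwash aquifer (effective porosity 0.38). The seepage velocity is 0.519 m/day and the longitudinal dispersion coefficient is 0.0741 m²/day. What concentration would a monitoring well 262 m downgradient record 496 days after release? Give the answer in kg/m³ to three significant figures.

For an instantaneous plane source, C(x,t) = M/(n_e·A·√(4πDt)) · exp(−(x−vt)²/(4Dt)), with n_e·A the pore (flow) area.
Plume center vt = 0.519 × 496 = 257.424 m, so the well at 262 m is 4.576 m downgradient of the peak.
√(4πDt) = 21.49 m, giving peak height M/(n_e·A·√(4πDt)) = 29.5/(0.38 × 297 × 21.49) = 0.01216 kg/m³.
(x−vt)²/(4Dt) = (4.576)²/(4 × 0.0741 × 496) = 0.1424; exp(−0.1424) = 0.8673.
C = 0.01216 × 0.8673 = 0.0105 kg/m³.

0.0105 kg/m³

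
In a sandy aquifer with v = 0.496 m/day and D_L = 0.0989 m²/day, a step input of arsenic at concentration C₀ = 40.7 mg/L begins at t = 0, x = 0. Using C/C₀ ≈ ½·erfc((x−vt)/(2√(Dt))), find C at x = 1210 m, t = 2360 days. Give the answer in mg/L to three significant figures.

1.38 mg/L

For a continuous step input, C/C₀ ≈ ½·erfc((x−vt)/(2√(Dt))).
vt = 0.496 × 2360 = 1170.56 m and 2√(Dt) = 2√(0.0989 × 2360) = 30.56 m.
Argument (x−vt)/(2√(Dt)) = (1210 − 1170.56)/30.56 = 1.291; ½·erfc(1.291) = 0.03394.
C = 40.7 × 0.03394 = 1.38 mg/L.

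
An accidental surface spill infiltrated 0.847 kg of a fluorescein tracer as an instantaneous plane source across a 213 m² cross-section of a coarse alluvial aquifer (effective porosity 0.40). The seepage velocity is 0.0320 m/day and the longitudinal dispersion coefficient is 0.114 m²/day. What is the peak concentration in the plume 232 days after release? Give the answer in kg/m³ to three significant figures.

The peak of an instantaneous 1D plume sits at x = vt; there the Gaussian factor is 1 and C_max = M/(n_e·A·√(4πDt)), where n_e·A is the pore area the mass is dissolved in.
√(4πDt) = √(4π × 0.114 × 232) = 18.23 m, so C_max = 0.847/(0.40 × 213 × 18.23) = 0.000545 kg/m³.

0.000545 kg/m³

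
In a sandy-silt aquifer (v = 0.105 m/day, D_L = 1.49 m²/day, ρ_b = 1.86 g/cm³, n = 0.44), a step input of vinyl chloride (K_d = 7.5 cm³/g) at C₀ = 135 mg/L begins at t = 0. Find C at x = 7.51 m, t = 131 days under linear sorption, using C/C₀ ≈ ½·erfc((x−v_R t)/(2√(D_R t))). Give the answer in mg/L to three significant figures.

Retardation factor R = 1 + ρ_b·K_d/n = 1 + 1.86 × 7.5/0.44 = 32.70.
Sorption retards both mechanisms: v_R = v/R = 0.003211 m/day, D_R = D/R = 0.04557 m²/day.
v_R·t = 0.003211 × 131 = 0.420641 m; 2√(D_R t) = 4.887 m; argument = (7.51 − 0.420641)/4.887 = 1.451.
C = C₀ × ½·erfc(1.451) = 135 × 0.02008 = 2.71 mg/L.

2.71 mg/L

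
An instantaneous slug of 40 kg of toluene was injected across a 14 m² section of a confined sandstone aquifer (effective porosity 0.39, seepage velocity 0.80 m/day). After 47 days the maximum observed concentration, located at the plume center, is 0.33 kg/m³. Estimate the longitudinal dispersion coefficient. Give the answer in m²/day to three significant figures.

At the plume center C_max = M/(n_e·A·√(4πDt)), so D = M²/(4πt·(n_e·A·C_max)²).
n_e·A·C_max = 0.39 × 14 × 0.33 = 1.802 kg/m.
D = 40²/(4π × 47 × 1.802²) = 0.834 m²/day.

0.834 m²/day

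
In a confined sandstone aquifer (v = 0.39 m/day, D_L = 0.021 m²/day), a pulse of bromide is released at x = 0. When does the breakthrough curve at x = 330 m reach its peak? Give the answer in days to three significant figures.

For the 1D instantaneous-source solution, setting ∂C/∂t = 0 at fixed x gives v²t² + 2Dt − x² = 0, so t = (√(D² + v²x²) − D)/v².
√(D² + v²x²) = √(0.021² + 0.39² × 330²) = 128.7; v² = 0.1521.
t = (128.7 − 0.021)/0.1521 = 846 days (vs. the pure-advection estimate x/v = 846 d).

846 days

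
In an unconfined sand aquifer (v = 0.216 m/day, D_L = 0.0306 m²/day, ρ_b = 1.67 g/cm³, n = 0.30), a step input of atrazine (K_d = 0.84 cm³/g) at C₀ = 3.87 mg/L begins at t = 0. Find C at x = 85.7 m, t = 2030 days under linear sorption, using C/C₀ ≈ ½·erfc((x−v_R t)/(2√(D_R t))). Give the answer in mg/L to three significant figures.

0.137 mg/L

Retardation factor R = 1 + ρ_b·K_d/n = 1 + 1.67 × 0.84/0.30 = 5.676.
Sorption retards both mechanisms: v_R = v/R = 0.03805 m/day, D_R = D/R = 0.005391 m²/day.
v_R·t = 0.03805 × 2030 = 77.2415 m; 2√(D_R t) = 6.616 m; argument = (85.7 − 77.2415)/6.616 = 1.278.
C = C₀ × ½·erfc(1.278) = 3.87 × 0.03535 = 0.137 mg/L.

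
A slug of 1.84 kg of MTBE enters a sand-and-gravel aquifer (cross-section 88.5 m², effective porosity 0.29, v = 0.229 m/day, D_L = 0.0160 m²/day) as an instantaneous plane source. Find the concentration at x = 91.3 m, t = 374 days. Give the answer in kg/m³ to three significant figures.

0.00217 kg/m³

For an instantaneous plane source, C(x,t) = M/(n_e·A·√(4πDt)) · exp(−(x−vt)²/(4Dt)), with n_e·A the pore (flow) area.
Plume center vt = 0.229 × 374 = 85.646 m, so the well at 91.3 m is 5.654 m downgradient of the peak.
√(4πDt) = 8.672 m, giving peak height M/(n_e·A·√(4πDt)) = 1.84/(0.29 × 88.5 × 8.672) = 0.008267 kg/m³.
(x−vt)²/(4Dt) = (5.654)²/(4 × 0.0160 × 374) = 1.336; exp(−1.336) = 0.2629.
C = 0.008267 × 0.2629 = 0.00217 kg/m³.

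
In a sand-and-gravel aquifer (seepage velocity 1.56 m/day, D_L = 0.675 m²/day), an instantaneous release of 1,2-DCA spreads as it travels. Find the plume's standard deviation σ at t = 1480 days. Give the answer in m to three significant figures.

44.7 m

Dispersive spreading gives a Gaussian with σ² = 2Dt; advection only shifts the center.
σ = √(2 × 0.675 × 1480) = 44.7 m.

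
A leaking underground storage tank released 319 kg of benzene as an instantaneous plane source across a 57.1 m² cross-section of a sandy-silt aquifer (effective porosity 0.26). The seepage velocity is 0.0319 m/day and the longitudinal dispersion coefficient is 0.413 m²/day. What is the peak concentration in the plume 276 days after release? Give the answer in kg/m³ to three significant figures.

0.568 kg/m³

The peak of an instantaneous 1D plume sits at x = vt; there the Gaussian factor is 1 and C_max = M/(n_e·A·√(4πDt)), where n_e·A is the pore area the mass is dissolved in.
√(4πDt) = √(4π × 0.413 × 276) = 37.85 m, so C_max = 319/(0.26 × 57.1 × 37.85) = 0.568 kg/m³.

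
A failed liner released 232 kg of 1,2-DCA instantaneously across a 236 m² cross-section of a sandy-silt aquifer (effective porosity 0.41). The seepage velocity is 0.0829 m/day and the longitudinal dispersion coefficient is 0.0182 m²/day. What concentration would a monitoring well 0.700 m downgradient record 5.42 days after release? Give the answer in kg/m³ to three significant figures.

For an instantaneous plane source, C(x,t) = M/(n_e·A·√(4πDt)) · exp(−(x−vt)²/(4Dt)), with n_e·A the pore (flow) area.
Plume center vt = 0.0829 × 5.42 = 0.449318 m, so the well at 0.700 m is 0.250682 m downgradient of the peak.
√(4πDt) = 1.113 m, giving peak height M/(n_e·A·√(4πDt)) = 232/(0.41 × 236 × 1.113) = 2.154 kg/m³.
(x−vt)²/(4Dt) = (0.250682)²/(4 × 0.0182 × 5.42) = 0.1593; exp(−0.1593) = 0.8527.
C = 2.154 × 0.8527 = 1.84 kg/m³.

1.84 kg/m³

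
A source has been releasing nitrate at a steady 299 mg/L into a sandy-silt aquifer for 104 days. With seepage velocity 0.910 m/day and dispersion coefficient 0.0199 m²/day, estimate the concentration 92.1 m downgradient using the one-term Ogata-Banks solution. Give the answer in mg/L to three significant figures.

For a continuous step input, C/C₀ ≈ ½·erfc((x−vt)/(2√(Dt))).
vt = 0.910 × 104 = 94.64 m and 2√(Dt) = 2√(0.0199 × 104) = 2.877 m.
Argument (x−vt)/(2√(Dt)) = (92.1 − 94.64)/2.877 = -0.8829; ½·erfc(-0.8829) = 0.8941.
C = 299 × 0.8941 = 267 mg/L.

267 mg/L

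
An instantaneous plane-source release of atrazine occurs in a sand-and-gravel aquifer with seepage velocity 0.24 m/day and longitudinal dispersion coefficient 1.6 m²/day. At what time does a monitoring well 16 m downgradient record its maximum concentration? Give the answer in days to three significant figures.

44.4 days

For the 1D instantaneous-source solution, setting ∂C/∂t = 0 at fixed x gives v²t² + 2Dt − x² = 0, so t = (√(D² + v²x²) − D)/v².
√(D² + v²x²) = √(1.6² + 0.24² × 16²) = 4.160; v² = 0.0576.
t = (4.160 − 1.6)/0.0576 = 44.4 days (vs. the pure-advection estimate x/v = 66.7 d).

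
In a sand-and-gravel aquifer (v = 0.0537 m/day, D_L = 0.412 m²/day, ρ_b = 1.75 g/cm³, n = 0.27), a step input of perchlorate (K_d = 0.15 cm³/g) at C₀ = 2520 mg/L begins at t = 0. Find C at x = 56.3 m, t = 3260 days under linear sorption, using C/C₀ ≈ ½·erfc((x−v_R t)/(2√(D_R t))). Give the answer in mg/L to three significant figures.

Retardation factor R = 1 + ρ_b·K_d/n = 1 + 1.75 × 0.15/0.27 = 1.972.
Sorption retards both mechanisms: v_R = v/R = 0.02723 m/day, D_R = D/R = 0.2089 m²/day.
v_R·t = 0.02723 × 3260 = 88.7698 m; 2√(D_R t) = 52.19 m; argument = (56.3 − 88.7698)/52.19 = -0.6221.
C = C₀ × ½·erfc(-0.6221) = 2520 × 0.8105 = 2040 mg/L.

2040 mg/L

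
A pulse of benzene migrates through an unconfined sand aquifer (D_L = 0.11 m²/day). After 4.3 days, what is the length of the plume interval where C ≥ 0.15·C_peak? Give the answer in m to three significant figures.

3.79 m

The plume is Gaussian with σ = √(2Dt) = √(2 × 0.11 × 4.3) = 0.9726 m.
C/C_peak = exp(−Δx²/(2σ²)) = 0.15 ⇒ Δx = σ·√(−2 ln 0.15) = 0.9726 × 1.948 = 1.895 m.
Width = 2Δx = 3.79 m.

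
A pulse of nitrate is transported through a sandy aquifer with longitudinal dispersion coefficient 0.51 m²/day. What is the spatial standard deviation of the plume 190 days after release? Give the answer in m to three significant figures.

Dispersive spreading gives a Gaussian with σ² = 2Dt; advection only shifts the center.
σ = √(2 × 0.51 × 190) = 13.9 m.

13.9 m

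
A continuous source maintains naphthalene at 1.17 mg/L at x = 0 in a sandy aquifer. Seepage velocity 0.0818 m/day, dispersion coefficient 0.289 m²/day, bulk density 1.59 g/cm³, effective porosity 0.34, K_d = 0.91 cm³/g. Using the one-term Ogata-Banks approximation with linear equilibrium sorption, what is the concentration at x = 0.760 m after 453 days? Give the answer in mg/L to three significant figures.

Retardation factor R = 1 + ρ_b·K_d/n = 1 + 1.59 × 0.91/0.34 = 5.256.
Sorption retards both mechanisms: v_R = v/R = 0.01556 m/day, D_R = D/R = 0.05498 m²/day.
v_R·t = 0.01556 × 453 = 7.04868 m; 2√(D_R t) = 9.981 m; argument = (0.760 − 7.04868)/9.981 = -0.6301.
C = C₀ × ½·erfc(-0.6301) = 1.17 × 0.8136 = 0.952 mg/L.

0.952 mg/L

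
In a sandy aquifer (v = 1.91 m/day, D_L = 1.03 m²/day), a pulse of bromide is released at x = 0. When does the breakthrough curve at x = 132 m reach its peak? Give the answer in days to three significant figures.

For the 1D instantaneous-source solution, setting ∂C/∂t = 0 at fixed x gives v²t² + 2Dt − x² = 0, so t = (√(D² + v²x²) − D)/v².
√(D² + v²x²) = √(1.03² + 1.91² × 132²) = 252.1; v² = 3.6481.
t = (252.1 − 1.03)/3.6481 = 68.8 days (vs. the pure-advection estimate x/v = 69.1 d).

68.8 days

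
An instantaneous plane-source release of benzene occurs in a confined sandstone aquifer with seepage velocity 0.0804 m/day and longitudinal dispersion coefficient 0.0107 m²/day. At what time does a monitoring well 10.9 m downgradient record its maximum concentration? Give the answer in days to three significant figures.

For the 1D instantaneous-source solution, setting ∂C/∂t = 0 at fixed x gives v²t² + 2Dt − x² = 0, so t = (√(D² + v²x²) − D)/v².
√(D² + v²x²) = √(0.0107² + 0.0804² × 10.9²) = 0.8764; v² = 0.00646416.
t = (0.8764 − 0.0107)/0.00646416 = 134 days (vs. the pure-advection estimate x/v = 136 d).

134 days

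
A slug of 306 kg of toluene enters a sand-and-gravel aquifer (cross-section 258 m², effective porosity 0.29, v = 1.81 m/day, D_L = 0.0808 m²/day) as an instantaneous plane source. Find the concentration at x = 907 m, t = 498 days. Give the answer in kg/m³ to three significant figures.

For an instantaneous plane source, C(x,t) = M/(n_e·A·√(4πDt)) · exp(−(x−vt)²/(4Dt)), with n_e·A the pore (flow) area.
Plume center vt = 1.81 × 498 = 901.38 m, so the well at 907 m is 5.62 m downgradient of the peak.
√(4πDt) = 22.49 m, giving peak height M/(n_e·A·√(4πDt)) = 306/(0.29 × 258 × 22.49) = 0.1819 kg/m³.
(x−vt)²/(4Dt) = (5.62)²/(4 × 0.0808 × 498) = 0.1962; exp(−0.1962) = 0.8218.
C = 0.1819 × 0.8218 = 0.149 kg/m³.

0.149 kg/m³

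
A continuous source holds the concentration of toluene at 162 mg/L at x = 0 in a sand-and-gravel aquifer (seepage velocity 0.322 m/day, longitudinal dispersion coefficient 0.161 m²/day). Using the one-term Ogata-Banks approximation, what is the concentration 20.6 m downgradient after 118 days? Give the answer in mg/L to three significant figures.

162 mg/L

For a continuous step input, C/C₀ ≈ ½·erfc((x−vt)/(2√(Dt))).
vt = 0.322 × 118 = 37.996 m and 2√(Dt) = 2√(0.161 × 118) = 8.717 m.
Argument (x−vt)/(2√(Dt)) = (20.6 − 37.996)/8.717 = -1.996; ½·erfc(-1.996) = 0.9976.
C = 162 × 0.9976 = 162 mg/L.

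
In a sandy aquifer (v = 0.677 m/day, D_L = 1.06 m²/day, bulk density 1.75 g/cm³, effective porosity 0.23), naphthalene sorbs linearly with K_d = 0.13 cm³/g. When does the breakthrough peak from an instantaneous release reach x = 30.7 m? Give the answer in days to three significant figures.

85.7 days

Retardation factor R = 1 + ρ_b·K_d/n = 1 + 1.75 × 0.13/0.23 = 1.989.
Sorption retards both mechanisms: v_R = v/R = 0.3404 m/day, D_R = D/R = 0.5329 m²/day.
Peak time from v_R²t² + 2D_R t − x² = 0: t = (√(D_R² + v_R²x²) − D_R)/v_R².
√(D_R² + v_R²x²) = √(0.5329² + 0.3404² × 30.7²) = 10.46; v_R² = 0.1159.
t = (10.46 − 0.5329)/0.1159 = 85.7 days.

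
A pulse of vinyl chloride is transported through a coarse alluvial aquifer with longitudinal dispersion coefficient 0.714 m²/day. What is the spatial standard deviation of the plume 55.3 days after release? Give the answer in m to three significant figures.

8.89 m

Dispersive spreading gives a Gaussian with σ² = 2Dt; advection only shifts the center.
σ = √(2 × 0.714 × 55.3) = 8.89 m.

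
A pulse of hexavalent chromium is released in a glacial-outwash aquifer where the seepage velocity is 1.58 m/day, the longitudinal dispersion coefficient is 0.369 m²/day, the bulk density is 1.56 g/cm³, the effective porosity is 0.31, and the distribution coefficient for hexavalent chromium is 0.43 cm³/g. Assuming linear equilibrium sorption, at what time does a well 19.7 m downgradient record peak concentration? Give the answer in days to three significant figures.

39.0 days

Retardation factor R = 1 + ρ_b·K_d/n = 1 + 1.56 × 0.43/0.31 = 3.164.
Sorption retards both mechanisms: v_R = v/R = 0.4994 m/day, D_R = D/R = 0.1166 m²/day.
Peak time from v_R²t² + 2D_R t − x² = 0: t = (√(D_R² + v_R²x²) − D_R)/v_R².
√(D_R² + v_R²x²) = √(0.1166² + 0.4994² × 19.7²) = 9.839; v_R² = 0.2494.
t = (9.839 − 0.1166)/0.2494 = 39.0 days.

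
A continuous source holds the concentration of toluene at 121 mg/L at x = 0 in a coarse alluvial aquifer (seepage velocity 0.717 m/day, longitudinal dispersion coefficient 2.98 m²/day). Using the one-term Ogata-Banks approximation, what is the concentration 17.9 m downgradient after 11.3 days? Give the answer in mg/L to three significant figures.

14.1 mg/L

For a continuous step input, C/C₀ ≈ ½·erfc((x−vt)/(2√(Dt))).
vt = 0.717 × 11.3 = 8.1021 m and 2√(Dt) = 2√(2.98 × 11.3) = 11.61 m.
Argument (x−vt)/(2√(Dt)) = (17.9 − 8.1021)/11.61 = 0.8439; ½·erfc(0.8439) = 0.1163.
C = 121 × 0.1163 = 14.1 mg/L.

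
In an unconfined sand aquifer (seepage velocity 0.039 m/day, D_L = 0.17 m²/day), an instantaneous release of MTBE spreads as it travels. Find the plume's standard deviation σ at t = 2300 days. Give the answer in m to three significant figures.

Dispersive spreading gives a Gaussian with σ² = 2Dt; advection only shifts the center.
σ = √(2 × 0.17 × 2300) = 28.0 m.

28.0 m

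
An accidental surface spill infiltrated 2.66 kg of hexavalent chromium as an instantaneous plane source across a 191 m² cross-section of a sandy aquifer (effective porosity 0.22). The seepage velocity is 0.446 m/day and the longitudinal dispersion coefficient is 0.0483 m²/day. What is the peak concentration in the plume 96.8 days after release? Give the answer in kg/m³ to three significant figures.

The peak of an instantaneous 1D plume sits at x = vt; there the Gaussian factor is 1 and C_max = M/(n_e·A·√(4πDt)), where n_e·A is the pore area the mass is dissolved in.
√(4πDt) = √(4π × 0.0483 × 96.8) = 7.665 m, so C_max = 2.66/(0.22 × 191 × 7.665) = 0.00826 kg/m³.

0.00826 kg/m³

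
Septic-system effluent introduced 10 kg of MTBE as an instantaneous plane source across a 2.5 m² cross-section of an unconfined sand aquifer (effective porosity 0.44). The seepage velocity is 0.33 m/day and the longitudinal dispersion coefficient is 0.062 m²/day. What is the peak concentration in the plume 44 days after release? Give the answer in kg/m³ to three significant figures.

The peak of an instantaneous 1D plume sits at x = vt; there the Gaussian factor is 1 and C_max = M/(n_e·A·√(4πDt)), where n_e·A is the pore area the mass is dissolved in.
√(4πDt) = √(4π × 0.062 × 44) = 5.855 m, so C_max = 10/(0.44 × 2.5 × 5.855) = 1.55 kg/m³.

1.55 kg/m³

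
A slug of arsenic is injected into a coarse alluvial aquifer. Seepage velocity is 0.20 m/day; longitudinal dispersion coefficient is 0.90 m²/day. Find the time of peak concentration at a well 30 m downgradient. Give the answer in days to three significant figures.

129 days

For the 1D instantaneous-source solution, setting ∂C/∂t = 0 at fixed x gives v²t² + 2Dt − x² = 0, so t = (√(D² + v²x²) − D)/v².
√(D² + v²x²) = √(0.90² + 0.20² × 30²) = 6.067; v² = 0.04.
t = (6.067 − 0.90)/0.04 = 129 days (vs. the pure-advection estimate x/v = 150 d).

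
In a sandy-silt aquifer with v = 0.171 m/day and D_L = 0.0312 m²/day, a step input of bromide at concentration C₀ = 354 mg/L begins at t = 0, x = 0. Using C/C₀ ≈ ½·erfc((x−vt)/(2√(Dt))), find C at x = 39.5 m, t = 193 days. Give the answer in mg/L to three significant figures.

10.8 mg/L

For a continuous step input, C/C₀ ≈ ½·erfc((x−vt)/(2√(Dt))).
vt = 0.171 × 193 = 33.003 m and 2√(Dt) = 2√(0.0312 × 193) = 4.908 m.
Argument (x−vt)/(2√(Dt)) = (39.5 − 33.003)/4.908 = 1.324; ½·erfc(1.324) = 0.03057.
C = 354 × 0.03057 = 10.8 mg/L.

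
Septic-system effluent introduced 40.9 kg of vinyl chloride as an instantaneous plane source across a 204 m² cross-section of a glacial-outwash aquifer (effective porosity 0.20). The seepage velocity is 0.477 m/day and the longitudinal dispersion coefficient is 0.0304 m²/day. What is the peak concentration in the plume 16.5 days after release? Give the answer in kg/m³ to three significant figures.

The peak of an instantaneous 1D plume sits at x = vt; there the Gaussian factor is 1 and C_max = M/(n_e·A·√(4πDt)), where n_e·A is the pore area the mass is dissolved in.
√(4πDt) = √(4π × 0.0304 × 16.5) = 2.511 m, so C_max = 40.9/(0.20 × 204 × 2.511) = 0.399 kg/m³.

0.399 kg/m³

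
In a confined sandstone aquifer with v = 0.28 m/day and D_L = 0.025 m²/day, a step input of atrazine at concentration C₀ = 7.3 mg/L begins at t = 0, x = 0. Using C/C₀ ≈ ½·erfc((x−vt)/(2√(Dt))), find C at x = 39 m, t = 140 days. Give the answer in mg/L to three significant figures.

For a continuous step input, C/C₀ ≈ ½·erfc((x−vt)/(2√(Dt))).
vt = 0.28 × 140 = 39.2 m and 2√(Dt) = 2√(0.025 × 140) = 3.742 m.
Argument (x−vt)/(2√(Dt)) = (39 − 39.2)/3.742 = -0.05345; ½·erfc(-0.05345) = 0.5301.
C = 7.3 × 0.5301 = 3.87 mg/L.

3.87 mg/L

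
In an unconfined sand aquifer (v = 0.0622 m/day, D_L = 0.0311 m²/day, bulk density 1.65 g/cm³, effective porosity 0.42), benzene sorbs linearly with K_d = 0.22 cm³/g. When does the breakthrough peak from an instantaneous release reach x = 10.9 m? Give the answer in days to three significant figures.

312 days

Retardation factor R = 1 + ρ_b·K_d/n = 1 + 1.65 × 0.22/0.42 = 1.864.
Sorption retards both mechanisms: v_R = v/R = 0.03337 m/day, D_R = D/R = 0.01668 m²/day.
Peak time from v_R²t² + 2D_R t − x² = 0: t = (√(D_R² + v_R²x²) − D_R)/v_R².
√(D_R² + v_R²x²) = √(0.01668² + 0.03337² × 10.9²) = 0.3641; v_R² = 0.001114.
t = (0.3641 − 0.01668)/0.001114 = 312 days.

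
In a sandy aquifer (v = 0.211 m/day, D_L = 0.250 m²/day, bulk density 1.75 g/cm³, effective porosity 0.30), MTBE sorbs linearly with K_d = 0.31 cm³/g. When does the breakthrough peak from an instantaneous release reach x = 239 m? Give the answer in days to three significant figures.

Retardation factor R = 1 + ρ_b·K_d/n = 1 + 1.75 × 0.31/0.30 = 2.808.
Sorption retards both mechanisms: v_R = v/R = 0.07514 m/day, D_R = D/R = 0.08903 m²/day.
Peak time from v_R²t² + 2D_R t − x² = 0: t = (√(D_R² + v_R²x²) − D_R)/v_R².
√(D_R² + v_R²x²) = √(0.08903² + 0.07514² × 239²) = 17.96; v_R² = 0.005646.
t = (17.96 − 0.08903)/0.005646 = 3170 days.

3170 days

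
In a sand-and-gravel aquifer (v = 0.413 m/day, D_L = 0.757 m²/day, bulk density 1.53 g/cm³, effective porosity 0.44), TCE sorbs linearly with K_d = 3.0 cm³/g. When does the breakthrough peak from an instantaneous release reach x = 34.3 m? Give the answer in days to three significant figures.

Retardation factor R = 1 + ρ_b·K_d/n = 1 + 1.53 × 3.0/0.44 = 11.43.
Sorption retards both mechanisms: v_R = v/R = 0.03613 m/day, D_R = D/R = 0.06623 m²/day.
Peak time from v_R²t² + 2D_R t − x² = 0: t = (√(D_R² + v_R²x²) − D_R)/v_R².
√(D_R² + v_R²x²) = √(0.06623² + 0.03613² × 34.3²) = 1.241; v_R² = 0.001305.
t = (1.241 − 0.06623)/0.001305 = 900 days.

900 days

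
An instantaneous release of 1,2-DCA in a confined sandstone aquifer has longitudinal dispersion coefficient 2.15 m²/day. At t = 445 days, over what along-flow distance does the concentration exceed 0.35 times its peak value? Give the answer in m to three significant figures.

The plume is Gaussian with σ = √(2Dt) = √(2 × 2.15 × 445) = 43.74 m.
C/C_peak = exp(−Δx²/(2σ²)) = 0.35 ⇒ Δx = σ·√(−2 ln 0.35) = 43.74 × 1.449 = 63.38 m.
Width = 2Δx = 127 m.

127 m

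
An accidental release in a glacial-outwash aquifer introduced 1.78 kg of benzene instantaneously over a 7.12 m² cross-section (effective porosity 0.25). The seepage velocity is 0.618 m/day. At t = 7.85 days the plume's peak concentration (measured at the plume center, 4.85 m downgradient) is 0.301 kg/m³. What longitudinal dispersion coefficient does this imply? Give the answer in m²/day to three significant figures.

0.112 m²/day

At the plume center C_max = M/(n_e·A·√(4πDt)), so D = M²/(4πt·(n_e·A·C_max)²).
n_e·A·C_max = 0.25 × 7.12 × 0.301 = 0.5358 kg/m.
D = 1.78²/(4π × 7.85 × 0.5358²) = 0.112 m²/day.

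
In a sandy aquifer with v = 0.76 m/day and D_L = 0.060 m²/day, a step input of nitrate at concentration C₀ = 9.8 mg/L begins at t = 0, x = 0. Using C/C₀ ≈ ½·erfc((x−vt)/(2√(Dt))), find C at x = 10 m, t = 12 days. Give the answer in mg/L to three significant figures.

2.27 mg/L

For a continuous step input, C/C₀ ≈ ½·erfc((x−vt)/(2√(Dt))).
vt = 0.76 × 12 = 9.12 m and 2√(Dt) = 2√(0.060 × 12) = 1.697 m.
Argument (x−vt)/(2√(Dt)) = (10 − 9.12)/1.697 = 0.5186; ½·erfc(0.5186) = 0.2317.
C = 9.8 × 0.2317 = 2.27 mg/L.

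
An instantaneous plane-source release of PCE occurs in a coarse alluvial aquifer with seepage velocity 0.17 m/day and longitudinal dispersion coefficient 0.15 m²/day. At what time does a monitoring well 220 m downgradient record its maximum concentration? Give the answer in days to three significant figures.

1290 days

For the 1D instantaneous-source solution, setting ∂C/∂t = 0 at fixed x gives v²t² + 2Dt − x² = 0, so t = (√(D² + v²x²) − D)/v².
√(D² + v²x²) = √(0.15² + 0.17² × 220²) = 37.40; v² = 0.0289.
t = (37.40 − 0.15)/0.0289 = 1290 days (vs. the pure-advection estimate x/v = 1290 d).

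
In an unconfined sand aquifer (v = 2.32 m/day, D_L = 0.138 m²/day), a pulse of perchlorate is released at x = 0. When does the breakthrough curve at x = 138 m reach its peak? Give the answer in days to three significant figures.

For the 1D instantaneous-source solution, setting ∂C/∂t = 0 at fixed x gives v²t² + 2Dt − x² = 0, so t = (√(D² + v²x²) − D)/v².
√(D² + v²x²) = √(0.138² + 2.32² × 138²) = 320.2; v² = 5.3824.
t = (320.2 − 0.138)/5.3824 = 59.5 days (vs. the pure-advection estimate x/v = 59.5 d).

59.5 days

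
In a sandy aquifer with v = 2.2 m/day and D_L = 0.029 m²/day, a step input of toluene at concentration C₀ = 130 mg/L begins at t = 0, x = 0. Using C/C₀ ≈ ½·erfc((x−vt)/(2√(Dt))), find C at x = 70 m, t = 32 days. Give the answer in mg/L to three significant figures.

80.0 mg/L

For a continuous step input, C/C₀ ≈ ½·erfc((x−vt)/(2√(Dt))).
vt = 2.2 × 32 = 70.4 m and 2√(Dt) = 2√(0.029 × 32) = 1.927 m.
Argument (x−vt)/(2√(Dt)) = (70 − 70.4)/1.927 = -0.2076; ½·erfc(-0.2076) = 0.6155.
C = 130 × 0.6155 = 80.0 mg/L.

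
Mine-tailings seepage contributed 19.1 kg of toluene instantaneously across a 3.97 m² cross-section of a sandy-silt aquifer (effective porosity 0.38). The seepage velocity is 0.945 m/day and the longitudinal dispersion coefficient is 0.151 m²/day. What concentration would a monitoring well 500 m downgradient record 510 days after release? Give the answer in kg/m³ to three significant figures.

For an instantaneous plane source, C(x,t) = M/(n_e·A·√(4πDt)) · exp(−(x−vt)²/(4Dt)), with n_e·A the pore (flow) area.
Plume center vt = 0.945 × 510 = 481.95 m, so the well at 500 m is 18.05 m downgradient of the peak.
√(4πDt) = 31.11 m, giving peak height M/(n_e·A·√(4πDt)) = 19.1/(0.38 × 3.97 × 31.11) = 0.4070 kg/m³.
(x−vt)²/(4Dt) = (18.05)²/(4 × 0.151 × 510) = 1.058; exp(−1.058) = 0.3471.
C = 0.4070 × 0.3471 = 0.141 kg/m³.

0.141 kg/m³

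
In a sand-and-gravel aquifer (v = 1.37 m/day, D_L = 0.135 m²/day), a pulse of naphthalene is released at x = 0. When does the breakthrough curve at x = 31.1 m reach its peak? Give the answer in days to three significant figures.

22.6 days

For the 1D instantaneous-source solution, setting ∂C/∂t = 0 at fixed x gives v²t² + 2Dt − x² = 0, so t = (√(D² + v²x²) − D)/v².
√(D² + v²x²) = √(0.135² + 1.37² × 31.1²) = 42.61; v² = 1.8769.
t = (42.61 − 0.135)/1.8769 = 22.6 days (vs. the pure-advection estimate x/v = 22.7 d).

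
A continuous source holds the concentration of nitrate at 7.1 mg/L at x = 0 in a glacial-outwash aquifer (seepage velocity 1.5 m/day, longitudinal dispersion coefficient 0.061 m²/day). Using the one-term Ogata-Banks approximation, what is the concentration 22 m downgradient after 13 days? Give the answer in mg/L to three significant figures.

0.167 mg/L

For a continuous step input, C/C₀ ≈ ½·erfc((x−vt)/(2√(Dt))).
vt = 1.5 × 13 = 19.5 m and 2√(Dt) = 2√(0.061 × 13) = 1.781 m.
Argument (x−vt)/(2√(Dt)) = (22 − 19.5)/1.781 = 1.404; ½·erfc(1.404) = 0.02354.
C = 7.1 × 0.02354 = 0.167 mg/L.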